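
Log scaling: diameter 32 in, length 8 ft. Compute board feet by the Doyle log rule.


Doyle: BF = (D - 4)^2 * L / 16
Adjusted diameter = 32 - 4 = 28 in
(D-4)^2 = 28^2 = 784
BF = 784 * 8 / 16 = 392 BF

392


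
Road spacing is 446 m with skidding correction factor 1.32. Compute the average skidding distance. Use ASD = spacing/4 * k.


Formula: ASD = (spacing / 4) * correction
Uncorrected distance = spacing / 4 = 446 / 4 = 111.5 m
ASD = 111.5 * 1.32 = 147 m

147


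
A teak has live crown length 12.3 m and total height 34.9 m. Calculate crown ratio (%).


Formula: Crown Ratio = (Crown Length / Total Height) * 100
CR = (12.3 m / 34.9 m) * 100
CR = 0.3524 * 100 = 35.2%

35.2


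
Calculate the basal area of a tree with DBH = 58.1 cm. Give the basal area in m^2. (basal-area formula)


Formula: BA = pi * (DBH/2)^2 / 10000  (cm^2 to m^2)
Radius = DBH/2 = 58.1/2 = 29.05 cm
BA = pi * 29.05^2 / 10000
   = 2651.1979 cm^2 / 10000
   = 0.2651 m^2

0.2651


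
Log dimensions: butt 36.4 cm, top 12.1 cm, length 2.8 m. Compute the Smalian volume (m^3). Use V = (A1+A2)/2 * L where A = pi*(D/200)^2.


Smalian: V = (A1 + A2)/2 * L,  A = pi*(D/200)^2
A1 = pi*(36.4/200)^2 = 0.104062 m^2
A2 = pi*(12.1/200)^2 = 0.011499 m^2
V = (0.104062+0.011499)/2*2.8 = 0.1618 m^3

0.1618


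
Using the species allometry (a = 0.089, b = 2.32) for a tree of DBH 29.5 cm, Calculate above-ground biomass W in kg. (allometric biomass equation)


Formula: W = a * DBH^b  (allometric power law)
DBH^b = 29.5^2.32 = 2570.3193
W = 0.089 * 2570.3193 = 228.8 kg

228.8


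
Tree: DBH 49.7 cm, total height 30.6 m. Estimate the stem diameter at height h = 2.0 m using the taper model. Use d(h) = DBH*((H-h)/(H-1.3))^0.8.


Taper: d(h) = DBH * ((H - h) / (H - 1.3))^0.8
Numerator = H - h = 30.6 - 2.0 = 28.6 m
Denominator = H - 1.3 = 30.6 - 1.3 = 29.3 m
Ratio = 28.6 / 29.3 = 0.97611
d = 49.7 * 0.97611^0.8 = 48.7 cm

48.7


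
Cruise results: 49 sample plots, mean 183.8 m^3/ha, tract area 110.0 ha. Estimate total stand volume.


Formula: Total Volume = Mean Volume per ha * Total Area
Total Volume = 183.8 m^3/ha * 110.0 ha
Total Volume = 20218 m^3

20218


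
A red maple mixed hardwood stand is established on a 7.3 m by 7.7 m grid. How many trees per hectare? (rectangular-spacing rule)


Formula: TPH = 10000 m^2/ha / (spacing_x * spacing_y)
Area per tree = 7.3 m * 7.7 m = 56.21 m^2
TPH = 10000 / 56.21 = 178 trees/ha

178


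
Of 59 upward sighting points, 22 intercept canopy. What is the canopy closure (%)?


Formula: Canopy closure = covered points / total points * 100
Closure = 22 / 59 * 100
Closure = 0.3729 * 100 = 37.3%

37.3


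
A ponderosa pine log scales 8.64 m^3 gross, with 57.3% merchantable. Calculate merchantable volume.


Formula: MV = V_total * (merchantable_pct / 100)
Merchantable fraction = 57.3% / 100 = 0.573
MV = 8.64 m^3 * 0.573 = 4.951 m^3

4.951


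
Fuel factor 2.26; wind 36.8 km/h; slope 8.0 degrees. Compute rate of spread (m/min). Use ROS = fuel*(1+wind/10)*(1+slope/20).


Formula: ROS = fuel * (1 + wind/10) * (1 + slope/20)
Wind factor = 1 + 36.8/10 = 4.68
Slope factor = 1 + 8.0/20 = 1.4
ROS = 2.26 * 4.68 * 1.4 = 14.81 m/min

14.81


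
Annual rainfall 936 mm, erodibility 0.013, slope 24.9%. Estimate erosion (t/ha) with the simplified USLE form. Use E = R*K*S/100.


Formula: E = R * K * S / 100  (simplified USLE)
R * K = 936 * 0.013 = 12.168
E = 12.168 * 24.9 / 100 = 3.03 t/ha

3.03


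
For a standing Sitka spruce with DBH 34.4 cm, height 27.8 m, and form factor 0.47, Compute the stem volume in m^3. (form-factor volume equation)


Formula: V = pi * (DBH/200)^2 * H * ff
Radius = DBH/200 = 34.4/200 = 0.172 m
Radius^2 = 0.172^2 = 0.029584 m^2
V = pi * 0.029584 * 27.8 * 0.47
V = 1.214 m^3

1.214


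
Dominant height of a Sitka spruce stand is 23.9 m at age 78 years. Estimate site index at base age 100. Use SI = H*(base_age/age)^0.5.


Formula: SI = H_dom * (base_age / age)^0.5
Age ratio = 100 / 78 = 1.28205
sqrt(age_ratio) = 1.13228
SI = 23.9 * 1.13228 = 27.1 m

27.1


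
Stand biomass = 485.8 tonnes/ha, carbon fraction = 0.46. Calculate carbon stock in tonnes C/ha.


Formula: Carbon Stock = Biomass * Carbon Fraction
C = 485.8 t/ha * 0.46
C = 223.5 t C/ha

223.5


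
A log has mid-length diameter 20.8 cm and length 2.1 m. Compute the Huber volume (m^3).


Huber: V = Am * L,  Am = pi*(Dm/200)^2
Am = pi*(20.8/200)^2 = 0.033979 m^2
V = 0.033979*2.1 = 0.0714 m^3

0.0714


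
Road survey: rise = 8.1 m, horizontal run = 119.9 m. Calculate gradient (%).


Formula: Gradient = rise / run * 100
Gradient = 8.1 / 119.9 * 100 = 6.8%

6.8


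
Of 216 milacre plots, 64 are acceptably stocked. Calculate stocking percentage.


Formula: Stocking % = stocked plots / total plots * 100
Stocking = 64 / 216 * 100
Stocking = 0.2963 * 100 = 29.6%

29.6


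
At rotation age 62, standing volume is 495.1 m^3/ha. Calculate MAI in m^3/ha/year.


Formula: MAI = Total Volume / Stand Age
MAI = 495.1 m^3/ha / 62 years
MAI = 7.99 m^3/ha/year

7.99


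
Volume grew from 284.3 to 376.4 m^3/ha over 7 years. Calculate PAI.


Formula: PAI = (V_T2 - V_T1) / (T2 - T1)
Volume increment = 376.4 - 284.3 = 92.1 m^3/ha
PAI = 92.1 / 7 = 13.16 m^3/ha/year

13.16


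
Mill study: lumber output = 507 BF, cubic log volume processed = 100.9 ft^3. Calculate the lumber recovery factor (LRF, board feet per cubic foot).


Formula: LRF = Lumber Output (BF) / Log Input (ft^3)
LRF = 507 BF / 100.9 ft^3
LRF = 5.02 BF/ft^3

5.02


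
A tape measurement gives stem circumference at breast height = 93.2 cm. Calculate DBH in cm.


Formula: DBH = C / pi
DBH = 93.2 / pi
pi = 3.14159...
DBH = 29.7 cm

29.7


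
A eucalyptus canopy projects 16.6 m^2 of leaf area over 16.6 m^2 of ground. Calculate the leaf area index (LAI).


Formula: LAI = total leaf area / ground area  (dimensionless)
LAI = 16.6 m^2 / 16.6 m^2
LAI = 1.0

1.0


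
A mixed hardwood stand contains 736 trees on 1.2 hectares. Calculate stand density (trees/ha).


Formula: Stand Density = N_trees / Area_ha
Density = 736 trees / 1.2 ha
Density = 613 trees/ha

613


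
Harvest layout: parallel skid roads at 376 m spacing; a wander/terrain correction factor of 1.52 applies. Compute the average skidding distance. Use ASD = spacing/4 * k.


Formula: ASD = (spacing / 4) * correction
Uncorrected distance = spacing / 4 = 376 / 4 = 94 m
ASD = 94 * 1.52 = 143 m

143


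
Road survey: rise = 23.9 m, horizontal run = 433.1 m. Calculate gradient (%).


Formula: Gradient = rise / run * 100
Gradient = 23.9 / 433.1 * 100 = 5.5%

5.5


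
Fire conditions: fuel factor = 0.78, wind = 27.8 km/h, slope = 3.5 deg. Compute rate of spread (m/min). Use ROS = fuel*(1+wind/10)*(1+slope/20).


Formula: ROS = fuel * (1 + wind/10) * (1 + slope/20)
Wind factor = 1 + 27.8/10 = 3.78
Slope factor = 1 + 3.5/20 = 1.175
ROS = 0.78 * 3.78 * 1.175 = 3.46 m/min

3.46


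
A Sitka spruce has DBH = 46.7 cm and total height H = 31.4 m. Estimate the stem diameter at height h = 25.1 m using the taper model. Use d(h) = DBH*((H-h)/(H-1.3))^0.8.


Taper: d(h) = DBH * ((H - h) / (H - 1.3))^0.8
Numerator = H - h = 31.4 - 25.1 = 6.3 m
Denominator = H - 1.3 = 31.4 - 1.3 = 30.1 m
Ratio = 6.3 / 30.1 = 0.2093
d = 46.7 * 0.2093^0.8 = 13.4 cm

13.4


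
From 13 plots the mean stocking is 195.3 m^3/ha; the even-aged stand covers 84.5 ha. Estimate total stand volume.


Formula: Total Volume = Mean Volume per ha * Total Area
Total Volume = 195.3 m^3/ha * 84.5 ha
Total Volume = 16503 m^3

16503


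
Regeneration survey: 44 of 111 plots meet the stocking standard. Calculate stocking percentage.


Formula: Stocking % = stocked plots / total plots * 100
Stocking = 44 / 111 * 100
Stocking = 0.3964 * 100 = 39.6%

39.6


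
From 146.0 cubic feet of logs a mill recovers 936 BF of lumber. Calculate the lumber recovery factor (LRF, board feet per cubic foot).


Formula: LRF = Lumber Output (BF) / Log Input (ft^3)
LRF = 936 BF / 146.0 ft^3
LRF = 6.41 BF/ft^3

6.41


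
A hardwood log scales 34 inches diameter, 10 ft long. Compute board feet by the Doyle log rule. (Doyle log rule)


Doyle: BF = (D - 4)^2 * L / 16
Adjusted diameter = 34 - 4 = 30 in
(D-4)^2 = 30^2 = 900
BF = 900 * 10 / 16 = 563 BF

563


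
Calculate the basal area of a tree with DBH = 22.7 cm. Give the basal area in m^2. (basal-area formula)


Formula: BA = pi * (DBH/2)^2 / 10000  (cm^2 to m^2)
Radius = DBH/2 = 22.7/2 = 11.35 cm
BA = pi * 11.35^2 / 10000
   = 404.7078 cm^2 / 10000
   = 0.0405 m^2

0.0405


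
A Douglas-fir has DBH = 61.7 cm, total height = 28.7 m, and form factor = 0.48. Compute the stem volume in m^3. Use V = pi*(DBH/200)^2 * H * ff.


Formula: V = pi * (DBH/200)^2 * H * ff
Radius = DBH/200 = 61.7/200 = 0.3085 m
Radius^2 = 0.3085^2 = 0.09517225 m^2
V = pi * 0.09517225 * 28.7 * 0.48
V = 4.119 m^3

4.119


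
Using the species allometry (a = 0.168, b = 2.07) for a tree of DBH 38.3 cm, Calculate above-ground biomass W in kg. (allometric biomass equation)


Formula: W = a * DBH^b  (allometric power law)
DBH^b = 38.3^2.07 = 1893.3088
W = 0.168 * 1893.3088 = 318.1 kg

318.1


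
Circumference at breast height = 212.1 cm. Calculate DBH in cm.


Formula: DBH = C / pi
DBH = 212.1 / pi
pi = 3.14159...
DBH = 67.5 cm

67.5


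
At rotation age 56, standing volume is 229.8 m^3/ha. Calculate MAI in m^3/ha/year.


Formula: MAI = Total Volume / Stand Age
MAI = 229.8 m^3/ha / 56 years
MAI = 4.1 m^3/ha/year

4.1


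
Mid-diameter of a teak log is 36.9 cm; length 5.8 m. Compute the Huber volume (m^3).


Huber: V = Am * L,  Am = pi*(Dm/200)^2
Am = pi*(36.9/200)^2 = 0.106941 m^2
V = 0.106941*5.8 = 0.6203 m^3

0.6203


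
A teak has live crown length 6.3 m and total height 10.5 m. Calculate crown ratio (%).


Formula: Crown Ratio = (Crown Length / Total Height) * 100
CR = (6.3 m / 10.5 m) * 100
CR = 0.6 * 100 = 60.0%

60.0


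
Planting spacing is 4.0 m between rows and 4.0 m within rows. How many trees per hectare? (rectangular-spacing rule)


Formula: TPH = 10000 m^2/ha / (spacing_x * spacing_y)
Area per tree = 4.0 m * 4.0 m = 16.0 m^2
TPH = 10000 / 16.0 = 625 trees/ha

625


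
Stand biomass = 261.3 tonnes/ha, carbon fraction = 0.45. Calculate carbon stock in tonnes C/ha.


Formula: Carbon Stock = Biomass * Carbon Fraction
C = 261.3 t/ha * 0.45
C = 117.6 t C/ha

117.6


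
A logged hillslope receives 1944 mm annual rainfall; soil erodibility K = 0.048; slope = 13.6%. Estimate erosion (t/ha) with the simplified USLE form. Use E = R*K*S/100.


Formula: E = R * K * S / 100  (simplified USLE)
R * K = 1944 * 0.048 = 93.312
E = 93.312 * 13.6 / 100 = 12.69 t/ha

12.69


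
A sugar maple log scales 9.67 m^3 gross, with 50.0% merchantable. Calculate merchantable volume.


Formula: MV = V_total * (merchantable_pct / 100)
Merchantable fraction = 50.0% / 100 = 0.5
MV = 9.67 m^3 * 0.5 = 4.835 m^3

4.835


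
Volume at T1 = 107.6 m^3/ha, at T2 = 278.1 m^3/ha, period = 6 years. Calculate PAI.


Formula: PAI = (V_T2 - V_T1) / (T2 - T1)
Volume increment = 278.1 - 107.6 = 170.5 m^3/ha
PAI = 170.5 / 6 = 28.42 m^3/ha/year

28.42


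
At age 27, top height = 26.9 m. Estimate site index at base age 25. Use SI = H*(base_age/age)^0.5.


Formula: SI = H_dom * (base_age / age)^0.5
Age ratio = 25 / 27 = 0.92593
sqrt(age_ratio) = 0.96225
SI = 26.9 * 0.96225 = 25.9 m

25.9


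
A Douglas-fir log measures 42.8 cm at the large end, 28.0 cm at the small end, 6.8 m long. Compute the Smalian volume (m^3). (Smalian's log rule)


Smalian: V = (A1 + A2)/2 * L,  A = pi*(D/200)^2
A1 = pi*(42.8/200)^2 = 0.143872 m^2
A2 = pi*(28.0/200)^2 = 0.061575 m^2
V = (0.143872+0.061575)/2*6.8 = 0.6985 m^3

0.6985


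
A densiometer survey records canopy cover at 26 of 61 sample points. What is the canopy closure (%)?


Formula: Canopy closure = covered points / total points * 100
Closure = 26 / 61 * 100
Closure = 0.4262 * 100 = 42.6%

42.6


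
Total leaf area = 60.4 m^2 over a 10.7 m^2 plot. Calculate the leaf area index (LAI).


Formula: LAI = total leaf area / ground area  (dimensionless)
LAI = 60.4 m^2 / 10.7 m^2
LAI = 5.64

5.64


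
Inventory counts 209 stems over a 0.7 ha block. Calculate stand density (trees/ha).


Formula: Stand Density = N_trees / Area_ha
Density = 209 trees / 0.7 ha
Density = 299 trees/ha

299


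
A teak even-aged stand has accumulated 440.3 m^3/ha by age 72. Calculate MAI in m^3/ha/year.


Formula: MAI = Total Volume / Stand Age
MAI = 440.3 m^3/ha / 72 years
MAI = 6.12 m^3/ha/year

6.12


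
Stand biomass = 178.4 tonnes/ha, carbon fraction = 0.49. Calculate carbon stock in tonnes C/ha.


Formula: Carbon Stock = Biomass * Carbon Fraction
C = 178.4 t/ha * 0.49
C = 87.4 t C/ha

87.4


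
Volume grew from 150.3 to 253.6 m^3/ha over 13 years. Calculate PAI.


Formula: PAI = (V_T2 - V_T1) / (T2 - T1)
Volume increment = 253.6 - 150.3 = 103.3 m^3/ha
PAI = 103.3 / 13 = 7.95 m^3/ha/year

7.95


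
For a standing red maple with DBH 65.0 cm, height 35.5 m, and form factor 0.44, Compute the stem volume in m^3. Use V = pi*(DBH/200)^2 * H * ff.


Formula: V = pi * (DBH/200)^2 * H * ff
Radius = DBH/200 = 65.0/200 = 0.325 m
Radius^2 = 0.325^2 = 0.105625 m^2
V = pi * 0.105625 * 35.5 * 0.44
V = 5.183 m^3

5.183


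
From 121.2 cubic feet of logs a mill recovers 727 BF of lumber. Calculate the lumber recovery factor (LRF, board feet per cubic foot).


Formula: LRF = Lumber Output (BF) / Log Input (ft^3)
LRF = 727 BF / 121.2 ft^3
LRF = 6.0 BF/ft^3

6.0


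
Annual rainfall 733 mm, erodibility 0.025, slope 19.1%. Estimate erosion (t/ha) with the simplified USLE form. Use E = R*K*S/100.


Formula: E = R * K * S / 100  (simplified USLE)
R * K = 733 * 0.025 = 18.325
E = 18.325 * 19.1 / 100 = 3.5 t/ha

3.5


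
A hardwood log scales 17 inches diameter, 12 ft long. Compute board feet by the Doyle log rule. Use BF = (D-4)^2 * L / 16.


Doyle: BF = (D - 4)^2 * L / 16
Adjusted diameter = 17 - 4 = 13 in
(D-4)^2 = 13^2 = 169
BF = 169 * 12 / 16 = 127 BF

127


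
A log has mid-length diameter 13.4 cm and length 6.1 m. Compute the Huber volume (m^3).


Huber: V = Am * L,  Am = pi*(Dm/200)^2
Am = pi*(13.4/200)^2 = 0.014103 m^2
V = 0.014103*6.1 = 0.086 m^3

0.086


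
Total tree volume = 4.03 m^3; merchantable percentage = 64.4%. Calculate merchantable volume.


Formula: MV = V_total * (merchantable_pct / 100)
Merchantable fraction = 64.4% / 100 = 0.644
MV = 4.03 m^3 * 0.644 = 2.595 m^3

2.595


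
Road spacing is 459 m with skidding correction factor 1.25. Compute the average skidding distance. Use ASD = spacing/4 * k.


Formula: ASD = (spacing / 4) * correction
Uncorrected distance = spacing / 4 = 459 / 4 = 114.75 m
ASD = 114.75 * 1.25 = 143 m

143


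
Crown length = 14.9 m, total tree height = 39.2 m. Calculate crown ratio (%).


Formula: Crown Ratio = (Crown Length / Total Height) * 100
CR = (14.9 m / 39.2 m) * 100
CR = 0.3801 * 100 = 38.0%

38.0


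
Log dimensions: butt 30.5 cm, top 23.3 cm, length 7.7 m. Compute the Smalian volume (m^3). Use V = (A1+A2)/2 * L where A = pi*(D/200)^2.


Smalian: V = (A1 + A2)/2 * L,  A = pi*(D/200)^2
A1 = pi*(30.5/200)^2 = 0.073062 m^2
A2 = pi*(23.3/200)^2 = 0.042638 m^2
V = (0.073062+0.042638)/2*7.7 = 0.4454 m^3

0.4454


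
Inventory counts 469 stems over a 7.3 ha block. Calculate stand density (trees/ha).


Formula: Stand Density = N_trees / Area_ha
Density = 469 trees / 7.3 ha
Density = 64 trees/ha

64


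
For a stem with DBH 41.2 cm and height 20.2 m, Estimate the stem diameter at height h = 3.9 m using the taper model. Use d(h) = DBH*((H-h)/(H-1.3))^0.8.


Taper: d(h) = DBH * ((H - h) / (H - 1.3))^0.8
Numerator = H - h = 20.2 - 3.9 = 16.3 m
Denominator = H - 1.3 = 20.2 - 1.3 = 18.9 m
Ratio = 16.3 / 18.9 = 0.86243
d = 41.2 * 0.86243^0.8 = 36.6 cm

36.6


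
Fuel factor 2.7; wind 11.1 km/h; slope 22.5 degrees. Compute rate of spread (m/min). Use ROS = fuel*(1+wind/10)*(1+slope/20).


Formula: ROS = fuel * (1 + wind/10) * (1 + slope/20)
Wind factor = 1 + 11.1/10 = 2.11
Slope factor = 1 + 22.5/20 = 2.125
ROS = 2.7 * 2.11 * 2.125 = 12.11 m/min

12.11


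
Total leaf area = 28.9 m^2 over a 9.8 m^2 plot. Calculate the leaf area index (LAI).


Formula: LAI = total leaf area / ground area  (dimensionless)
LAI = 28.9 m^2 / 9.8 m^2
LAI = 2.95

2.95


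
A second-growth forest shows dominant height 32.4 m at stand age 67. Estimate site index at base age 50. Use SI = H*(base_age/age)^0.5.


Formula: SI = H_dom * (base_age / age)^0.5
Age ratio = 50 / 67 = 0.74627
sqrt(age_ratio) = 0.86387
SI = 32.4 * 0.86387 = 28.0 m

28.0


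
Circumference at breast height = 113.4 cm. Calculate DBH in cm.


Formula: DBH = C / pi
DBH = 113.4 / pi
pi = 3.14159...
DBH = 36.1 cm

36.1


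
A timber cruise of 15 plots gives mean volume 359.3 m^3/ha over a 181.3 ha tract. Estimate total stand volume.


Formula: Total Volume = Mean Volume per ha * Total Area
Total Volume = 359.3 m^3/ha * 181.3 ha
Total Volume = 65141 m^3

65141


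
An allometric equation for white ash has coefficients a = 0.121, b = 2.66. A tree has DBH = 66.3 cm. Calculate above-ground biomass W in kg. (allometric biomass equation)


Formula: W = a * DBH^b  (allometric power law)
DBH^b = 66.3^2.66 = 70020.6254
W = 0.121 * 70020.6254 = 8472.5 kg

8472.5


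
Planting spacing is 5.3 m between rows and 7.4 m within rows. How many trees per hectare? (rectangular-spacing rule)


Formula: TPH = 10000 m^2/ha / (spacing_x * spacing_y)
Area per tree = 5.3 m * 7.4 m = 39.22 m^2
TPH = 10000 / 39.22 = 255 trees/ha

255


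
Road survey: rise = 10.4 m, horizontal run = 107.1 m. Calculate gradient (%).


Formula: Gradient = rise / run * 100
Gradient = 10.4 / 107.1 * 100 = 9.7%

9.7


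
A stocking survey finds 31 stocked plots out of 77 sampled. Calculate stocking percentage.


Formula: Stocking % = stocked plots / total plots * 100
Stocking = 31 / 77 * 100
Stocking = 0.4026 * 100 = 40.3%

40.3


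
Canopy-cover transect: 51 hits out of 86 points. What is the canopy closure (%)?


Formula: Canopy closure = covered points / total points * 100
Closure = 51 / 86 * 100
Closure = 0.593 * 100 = 59.3%

59.3


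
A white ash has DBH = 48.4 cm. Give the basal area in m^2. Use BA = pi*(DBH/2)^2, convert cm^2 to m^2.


Formula: BA = pi * (DBH/2)^2 / 10000  (cm^2 to m^2)
Radius = DBH/2 = 48.4/2 = 24.2 cm
BA = pi * 24.2^2 / 10000
   = 1839.8423 cm^2 / 10000
   = 0.184 m^2

0.184


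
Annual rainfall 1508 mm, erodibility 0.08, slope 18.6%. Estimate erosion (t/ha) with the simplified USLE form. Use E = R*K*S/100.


Formula: E = R * K * S / 100  (simplified USLE)
R * K = 1508 * 0.08 = 120.64
E = 120.64 * 18.6 / 100 = 22.44 t/ha

22.44


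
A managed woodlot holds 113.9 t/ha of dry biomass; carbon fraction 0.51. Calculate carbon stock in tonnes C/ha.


Formula: Carbon Stock = Biomass * Carbon Fraction
C = 113.9 t/ha * 0.51
C = 58.1 t C/ha

58.1


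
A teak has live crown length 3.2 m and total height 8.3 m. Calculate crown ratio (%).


Formula: Crown Ratio = (Crown Length / Total Height) * 100
CR = (3.2 m / 8.3 m) * 100
CR = 0.3855 * 100 = 38.6%

38.6


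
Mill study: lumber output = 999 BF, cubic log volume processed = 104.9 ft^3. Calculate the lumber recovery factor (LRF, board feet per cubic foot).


Formula: LRF = Lumber Output (BF) / Log Input (ft^3)
LRF = 999 BF / 104.9 ft^3
LRF = 9.52 BF/ft^3

9.52


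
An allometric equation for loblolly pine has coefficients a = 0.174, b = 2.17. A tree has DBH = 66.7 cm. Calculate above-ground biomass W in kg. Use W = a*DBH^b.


Formula: W = a * DBH^b  (allometric power law)
DBH^b = 66.7^2.17 = 9085.5884
W = 0.174 * 9085.5884 = 1580.9 kg

1580.9


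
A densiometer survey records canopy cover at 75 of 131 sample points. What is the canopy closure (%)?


Formula: Canopy closure = covered points / total points * 100
Closure = 75 / 131 * 100
Closure = 0.5725 * 100 = 57.3%

57.3


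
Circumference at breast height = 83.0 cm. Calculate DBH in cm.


Formula: DBH = C / pi
DBH = 83.0 / pi
pi = 3.14159...
DBH = 26.4 cm

26.4


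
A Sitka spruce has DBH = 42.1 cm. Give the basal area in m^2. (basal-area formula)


Formula: BA = pi * (DBH/2)^2 / 10000  (cm^2 to m^2)
Radius = DBH/2 = 42.1/2 = 21.05 cm
BA = pi * 21.05^2 / 10000
   = 1392.0476 cm^2 / 10000
   = 0.1392 m^2

0.1392


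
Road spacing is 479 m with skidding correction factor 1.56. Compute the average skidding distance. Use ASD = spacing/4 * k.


Formula: ASD = (spacing / 4) * correction
Uncorrected distance = spacing / 4 = 479 / 4 = 119.75 m
ASD = 119.75 * 1.56 = 187 m

187


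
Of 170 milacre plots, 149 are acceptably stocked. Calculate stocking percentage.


Formula: Stocking % = stocked plots / total plots * 100
Stocking = 149 / 170 * 100
Stocking = 0.8765 * 100 = 87.6%

87.6


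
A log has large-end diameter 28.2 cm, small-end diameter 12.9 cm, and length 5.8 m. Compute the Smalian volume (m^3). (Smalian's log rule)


Smalian: V = (A1 + A2)/2 * L,  A = pi*(D/200)^2
A1 = pi*(28.2/200)^2 = 0.062458 m^2
A2 = pi*(12.9/200)^2 = 0.01307 m^2
V = (0.062458+0.01307)/2*5.8 = 0.219 m^3

0.219


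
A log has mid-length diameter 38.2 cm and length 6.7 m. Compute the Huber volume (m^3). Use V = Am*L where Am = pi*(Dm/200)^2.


Huber: V = Am * L,  Am = pi*(Dm/200)^2
Am = pi*(38.2/200)^2 = 0.114608 m^2
V = 0.114608*6.7 = 0.7679 m^3

0.7679


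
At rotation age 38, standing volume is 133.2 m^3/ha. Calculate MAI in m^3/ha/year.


Formula: MAI = Total Volume / Stand Age
MAI = 133.2 m^3/ha / 38 years
MAI = 3.51 m^3/ha/year

3.51


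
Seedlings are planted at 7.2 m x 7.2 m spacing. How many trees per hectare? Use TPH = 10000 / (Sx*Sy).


Formula: TPH = 10000 m^2/ha / (spacing_x * spacing_y)
Area per tree = 7.2 m * 7.2 m = 51.84 m^2
TPH = 10000 / 51.84 = 193 trees/ha

193


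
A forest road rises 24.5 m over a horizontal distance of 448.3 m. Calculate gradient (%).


Formula: Gradient = rise / run * 100
Gradient = 24.5 / 448.3 * 100 = 5.5%

5.5


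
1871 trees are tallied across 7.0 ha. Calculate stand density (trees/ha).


Formula: Stand Density = N_trees / Area_ha
Density = 1871 trees / 7.0 ha
Density = 267 trees/ha

267


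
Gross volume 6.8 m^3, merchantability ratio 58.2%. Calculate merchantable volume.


Formula: MV = V_total * (merchantable_pct / 100)
Merchantable fraction = 58.2% / 100 = 0.582
MV = 6.8 m^3 * 0.582 = 3.958 m^3

3.958


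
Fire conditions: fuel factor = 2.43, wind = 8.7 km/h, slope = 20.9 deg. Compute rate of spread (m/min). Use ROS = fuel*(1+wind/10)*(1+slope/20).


Formula: ROS = fuel * (1 + wind/10) * (1 + slope/20)
Wind factor = 1 + 8.7/10 = 1.87
Slope factor = 1 + 20.9/20 = 2.045
ROS = 2.43 * 1.87 * 2.045 = 9.29 m/min

9.29


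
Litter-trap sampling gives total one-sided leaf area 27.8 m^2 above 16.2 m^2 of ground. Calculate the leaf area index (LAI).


Formula: LAI = total leaf area / ground area  (dimensionless)
LAI = 27.8 m^2 / 16.2 m^2
LAI = 1.72

1.72


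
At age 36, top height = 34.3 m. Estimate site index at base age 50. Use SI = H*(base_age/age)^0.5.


Formula: SI = H_dom * (base_age / age)^0.5
Age ratio = 50 / 36 = 1.38889
sqrt(age_ratio) = 1.17851
SI = 34.3 * 1.17851 = 40.4 m

40.4


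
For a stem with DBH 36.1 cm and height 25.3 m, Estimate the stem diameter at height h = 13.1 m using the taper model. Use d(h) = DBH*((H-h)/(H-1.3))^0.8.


Taper: d(h) = DBH * ((H - h) / (H - 1.3))^0.8
Numerator = H - h = 25.3 - 13.1 = 12.2 m
Denominator = H - 1.3 = 25.3 - 1.3 = 24.0 m
Ratio = 12.2 / 24.0 = 0.50833
d = 36.1 * 0.50833^0.8 = 21.0 cm

21.0


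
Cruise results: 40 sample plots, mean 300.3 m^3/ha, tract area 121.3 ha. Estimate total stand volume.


Formula: Total Volume = Mean Volume per ha * Total Area
Total Volume = 300.3 m^3/ha * 121.3 ha
Total Volume = 36426 m^3

36426


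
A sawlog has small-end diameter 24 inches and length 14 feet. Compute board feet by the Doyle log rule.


Doyle: BF = (D - 4)^2 * L / 16
Adjusted diameter = 24 - 4 = 20 in
(D-4)^2 = 20^2 = 400
BF = 400 * 14 / 16 = 350 BF

350


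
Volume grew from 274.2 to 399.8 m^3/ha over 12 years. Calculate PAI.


Formula: PAI = (V_T2 - V_T1) / (T2 - T1)
Volume increment = 399.8 - 274.2 = 125.6 m^3/ha
PAI = 125.6 / 12 = 10.47 m^3/ha/year

10.47


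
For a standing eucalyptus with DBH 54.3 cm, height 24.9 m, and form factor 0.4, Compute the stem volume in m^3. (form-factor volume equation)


Formula: V = pi * (DBH/200)^2 * H * ff
Radius = DBH/200 = 54.3/200 = 0.2715 m
Radius^2 = 0.2715^2 = 0.07371225 m^2
V = pi * 0.07371225 * 24.9 * 0.4
V = 2.306 m^3

2.306


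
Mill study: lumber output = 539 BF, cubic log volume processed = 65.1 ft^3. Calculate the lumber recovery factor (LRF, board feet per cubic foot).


Formula: LRF = Lumber Output (BF) / Log Input (ft^3)
LRF = 539 BF / 65.1 ft^3
LRF = 8.28 BF/ft^3

8.28


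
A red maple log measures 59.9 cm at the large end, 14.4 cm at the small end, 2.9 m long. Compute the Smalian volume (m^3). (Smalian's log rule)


Smalian: V = (A1 + A2)/2 * L,  A = pi*(D/200)^2
A1 = pi*(59.9/200)^2 = 0.281802 m^2
A2 = pi*(14.4/200)^2 = 0.016286 m^2
V = (0.281802+0.016286)/2*2.9 = 0.4322 m^3

0.4322


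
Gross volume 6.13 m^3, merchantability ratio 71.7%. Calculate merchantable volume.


Formula: MV = V_total * (merchantable_pct / 100)
Merchantable fraction = 71.7% / 100 = 0.717
MV = 6.13 m^3 * 0.717 = 4.395 m^3

4.395


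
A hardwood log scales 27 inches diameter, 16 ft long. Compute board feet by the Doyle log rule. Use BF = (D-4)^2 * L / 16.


Doyle: BF = (D - 4)^2 * L / 16
Adjusted diameter = 27 - 4 = 23 in
(D-4)^2 = 23^2 = 529
BF = 529 * 16 / 16 = 529 BF

529


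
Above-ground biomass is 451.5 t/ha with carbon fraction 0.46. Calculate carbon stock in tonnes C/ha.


Formula: Carbon Stock = Biomass * Carbon Fraction
C = 451.5 t/ha * 0.46
C = 207.7 t C/ha

207.7


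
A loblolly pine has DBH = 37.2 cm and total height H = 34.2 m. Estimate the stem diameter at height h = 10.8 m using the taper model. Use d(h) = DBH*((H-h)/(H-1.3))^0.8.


Taper: d(h) = DBH * ((H - h) / (H - 1.3))^0.8
Numerator = H - h = 34.2 - 10.8 = 23.4 m
Denominator = H - 1.3 = 34.2 - 1.3 = 32.9 m
Ratio = 23.4 / 32.9 = 0.71125
d = 37.2 * 0.71125^0.8 = 28.3 cm

28.3


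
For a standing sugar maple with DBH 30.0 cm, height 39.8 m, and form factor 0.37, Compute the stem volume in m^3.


Formula: V = pi * (DBH/200)^2 * H * ff
Radius = DBH/200 = 30.0/200 = 0.15 m
Radius^2 = 0.15^2 = 0.0225 m^2
V = pi * 0.0225 * 39.8 * 0.37
V = 1.041 m^3

1.041


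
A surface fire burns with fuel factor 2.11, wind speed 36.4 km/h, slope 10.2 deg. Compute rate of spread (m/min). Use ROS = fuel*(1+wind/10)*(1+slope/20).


Formula: ROS = fuel * (1 + wind/10) * (1 + slope/20)
Wind factor = 1 + 36.4/10 = 4.64
Slope factor = 1 + 10.2/20 = 1.51
ROS = 2.11 * 4.64 * 1.51 = 14.78 m/min

14.78


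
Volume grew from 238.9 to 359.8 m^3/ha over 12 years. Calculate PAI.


Formula: PAI = (V_T2 - V_T1) / (T2 - T1)
Volume increment = 359.8 - 238.9 = 120.9 m^3/ha
PAI = 120.9 / 12 = 10.08 m^3/ha/year

10.08


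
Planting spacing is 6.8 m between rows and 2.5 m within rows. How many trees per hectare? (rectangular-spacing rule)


Formula: TPH = 10000 m^2/ha / (spacing_x * spacing_y)
Area per tree = 6.8 m * 2.5 m = 17.0 m^2
TPH = 10000 / 17.0 = 588 trees/ha

588


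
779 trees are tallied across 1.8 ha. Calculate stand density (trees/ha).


Formula: Stand Density = N_trees / Area_ha
Density = 779 trees / 1.8 ha
Density = 433 trees/ha

433


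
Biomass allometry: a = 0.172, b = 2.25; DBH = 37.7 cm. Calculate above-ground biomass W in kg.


Formula: W = a * DBH^b  (allometric power law)
DBH^b = 37.7^2.25 = 3521.8272
W = 0.172 * 3521.8272 = 605.8 kg

605.8


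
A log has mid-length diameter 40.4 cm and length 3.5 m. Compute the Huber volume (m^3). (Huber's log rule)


Huber: V = Am * L,  Am = pi*(Dm/200)^2
Am = pi*(40.4/200)^2 = 0.12819 m^2
V = 0.12819*3.5 = 0.4487 m^3

0.4487


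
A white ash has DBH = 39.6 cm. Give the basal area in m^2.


Formula: BA = pi * (DBH/2)^2 / 10000  (cm^2 to m^2)
Radius = DBH/2 = 39.6/2 = 19.8 cm
BA = pi * 19.8^2 / 10000
   = 1231.63 cm^2 / 10000
   = 0.1232 m^2

0.1232


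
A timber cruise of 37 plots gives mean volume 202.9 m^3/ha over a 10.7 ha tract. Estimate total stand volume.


Formula: Total Volume = Mean Volume per ha * Total Area
Total Volume = 202.9 m^3/ha * 10.7 ha
Total Volume = 2171 m^3

2171


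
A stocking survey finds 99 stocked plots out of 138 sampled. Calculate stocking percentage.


Formula: Stocking % = stocked plots / total plots * 100
Stocking = 99 / 138 * 100
Stocking = 0.7174 * 100 = 71.7%

71.7


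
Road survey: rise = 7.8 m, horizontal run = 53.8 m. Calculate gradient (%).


Formula: Gradient = rise / run * 100
Gradient = 7.8 / 53.8 * 100 = 14.5%

14.5


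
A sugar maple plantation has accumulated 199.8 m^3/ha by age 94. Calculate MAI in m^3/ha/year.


Formula: MAI = Total Volume / Stand Age
MAI = 199.8 m^3/ha / 94 years
MAI = 2.13 m^3/ha/year

2.13


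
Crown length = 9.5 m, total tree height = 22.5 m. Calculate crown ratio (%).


Formula: Crown Ratio = (Crown Length / Total Height) * 100
CR = (9.5 m / 22.5 m) * 100
CR = 0.4222 * 100 = 42.2%

42.2


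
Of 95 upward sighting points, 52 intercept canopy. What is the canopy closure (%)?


Formula: Canopy closure = covered points / total points * 100
Closure = 52 / 95 * 100
Closure = 0.5474 * 100 = 54.7%

54.7


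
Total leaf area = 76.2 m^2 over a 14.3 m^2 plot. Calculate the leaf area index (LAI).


Formula: LAI = total leaf area / ground area  (dimensionless)
LAI = 76.2 m^2 / 14.3 m^2
LAI = 5.33

5.33


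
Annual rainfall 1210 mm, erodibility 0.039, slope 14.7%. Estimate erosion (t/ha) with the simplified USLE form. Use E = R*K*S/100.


Formula: E = R * K * S / 100  (simplified USLE)
R * K = 1210 * 0.039 = 47.19
E = 47.19 * 14.7 / 100 = 6.94 t/ha

6.94


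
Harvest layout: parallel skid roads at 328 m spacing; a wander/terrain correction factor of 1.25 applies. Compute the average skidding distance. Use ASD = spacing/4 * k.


Formula: ASD = (spacing / 4) * correction
Uncorrected distance = spacing / 4 = 328 / 4 = 82 m
ASD = 82 * 1.25 = 103 m

103


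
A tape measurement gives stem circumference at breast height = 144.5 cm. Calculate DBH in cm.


Formula: DBH = C / pi
DBH = 144.5 / pi
pi = 3.14159...
DBH = 46.0 cm

46.0


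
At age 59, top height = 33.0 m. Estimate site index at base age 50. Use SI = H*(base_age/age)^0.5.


Formula: SI = H_dom * (base_age / age)^0.5
Age ratio = 50 / 59 = 0.84746
sqrt(age_ratio) = 0.92057
SI = 33.0 * 0.92057 = 30.4 m

30.4


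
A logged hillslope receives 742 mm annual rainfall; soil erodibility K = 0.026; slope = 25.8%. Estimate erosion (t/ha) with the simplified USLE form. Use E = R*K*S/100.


Formula: E = R * K * S / 100  (simplified USLE)
R * K = 742 * 0.026 = 19.292
E = 19.292 * 25.8 / 100 = 4.98 t/ha

4.98


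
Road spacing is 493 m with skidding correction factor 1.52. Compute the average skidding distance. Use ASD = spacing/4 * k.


Formula: ASD = (spacing / 4) * correction
Uncorrected distance = spacing / 4 = 493 / 4 = 123.25 m
ASD = 123.25 * 1.52 = 187 m

187


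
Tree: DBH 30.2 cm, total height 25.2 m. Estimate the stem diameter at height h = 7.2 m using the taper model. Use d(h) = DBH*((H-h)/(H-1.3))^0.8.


Taper: d(h) = DBH * ((H - h) / (H - 1.3))^0.8
Numerator = H - h = 25.2 - 7.2 = 18.0 m
Denominator = H - 1.3 = 25.2 - 1.3 = 23.9 m
Ratio = 18.0 / 23.9 = 0.75314
d = 30.2 * 0.75314^0.8 = 24.1 cm

24.1


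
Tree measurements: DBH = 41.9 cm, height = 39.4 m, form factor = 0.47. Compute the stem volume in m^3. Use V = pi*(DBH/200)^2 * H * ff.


Formula: V = pi * (DBH/200)^2 * H * ff
Radius = DBH/200 = 41.9/200 = 0.2095 m
Radius^2 = 0.2095^2 = 0.04389025 m^2
V = pi * 0.04389025 * 39.4 * 0.47
V = 2.553 m^3

2.553


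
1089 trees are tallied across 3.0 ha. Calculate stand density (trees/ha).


Formula: Stand Density = N_trees / Area_ha
Density = 1089 trees / 3.0 ha
Density = 363 trees/ha

363


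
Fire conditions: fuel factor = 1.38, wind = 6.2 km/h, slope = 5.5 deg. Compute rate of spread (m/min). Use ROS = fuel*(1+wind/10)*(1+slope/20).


Formula: ROS = fuel * (1 + wind/10) * (1 + slope/20)
Wind factor = 1 + 6.2/10 = 1.62
Slope factor = 1 + 5.5/20 = 1.275
ROS = 1.38 * 1.62 * 1.275 = 2.85 m/min

2.85


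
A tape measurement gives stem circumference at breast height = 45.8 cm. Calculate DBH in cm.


Formula: DBH = C / pi
DBH = 45.8 / pi
pi = 3.14159...
DBH = 14.6 cm

14.6


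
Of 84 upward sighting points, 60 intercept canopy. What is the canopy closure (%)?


Formula: Canopy closure = covered points / total points * 100
Closure = 60 / 84 * 100
Closure = 0.7143 * 100 = 71.4%

71.4


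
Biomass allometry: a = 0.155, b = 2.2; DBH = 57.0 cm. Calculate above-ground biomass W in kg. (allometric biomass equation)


Formula: W = a * DBH^b  (allometric power law)
DBH^b = 57.0^2.2 = 7293.3102
W = 0.155 * 7293.3102 = 1130.5 kg

1130.5


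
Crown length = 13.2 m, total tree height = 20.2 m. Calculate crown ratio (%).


Formula: Crown Ratio = (Crown Length / Total Height) * 100
CR = (13.2 m / 20.2 m) * 100
CR = 0.6535 * 100 = 65.3%

65.3


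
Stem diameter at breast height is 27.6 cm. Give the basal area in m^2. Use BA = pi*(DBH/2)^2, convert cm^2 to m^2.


Formula: BA = pi * (DBH/2)^2 / 10000  (cm^2 to m^2)
Radius = DBH/2 = 27.6/2 = 13.8 cm
BA = pi * 13.8^2 / 10000
   = 598.2849 cm^2 / 10000
   = 0.0598 m^2

0.0598


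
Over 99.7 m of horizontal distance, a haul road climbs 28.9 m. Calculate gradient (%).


Formula: Gradient = rise / run * 100
Gradient = 28.9 / 99.7 * 100 = 29.0%

29.0


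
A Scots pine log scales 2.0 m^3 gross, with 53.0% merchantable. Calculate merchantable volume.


Formula: MV = V_total * (merchantable_pct / 100)
Merchantable fraction = 53.0% / 100 = 0.53
MV = 2.0 m^3 * 0.53 = 1.06 m^3

1.06


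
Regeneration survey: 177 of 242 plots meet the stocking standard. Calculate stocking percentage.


Formula: Stocking % = stocked plots / total plots * 100
Stocking = 177 / 242 * 100
Stocking = 0.7314 * 100 = 73.1%

73.1


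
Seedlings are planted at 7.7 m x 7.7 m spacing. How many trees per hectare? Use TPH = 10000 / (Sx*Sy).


Formula: TPH = 10000 m^2/ha / (spacing_x * spacing_y)
Area per tree = 7.7 m * 7.7 m = 59.29 m^2
TPH = 10000 / 59.29 = 169 trees/ha

169


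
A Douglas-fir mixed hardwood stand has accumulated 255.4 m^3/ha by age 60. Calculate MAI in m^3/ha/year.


Formula: MAI = Total Volume / Stand Age
MAI = 255.4 m^3/ha / 60 years
MAI = 4.26 m^3/ha/year

4.26


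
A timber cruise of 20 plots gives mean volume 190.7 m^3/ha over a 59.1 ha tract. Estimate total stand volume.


Formula: Total Volume = Mean Volume per ha * Total Area
Total Volume = 190.7 m^3/ha * 59.1 ha
Total Volume = 11270 m^3

11270


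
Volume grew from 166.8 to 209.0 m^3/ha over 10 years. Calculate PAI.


Formula: PAI = (V_T2 - V_T1) / (T2 - T1)
Volume increment = 209.0 - 166.8 = 42.2 m^3/ha
PAI = 42.2 / 10 = 4.22 m^3/ha/year

4.22


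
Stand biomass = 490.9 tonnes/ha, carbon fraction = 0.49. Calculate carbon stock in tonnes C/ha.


Formula: Carbon Stock = Biomass * Carbon Fraction
C = 490.9 t/ha * 0.49
C = 240.5 t C/ha

240.5


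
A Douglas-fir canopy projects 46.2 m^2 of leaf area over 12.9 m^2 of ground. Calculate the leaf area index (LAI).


Formula: LAI = total leaf area / ground area  (dimensionless)
LAI = 46.2 m^2 / 12.9 m^2
LAI = 3.58

3.58


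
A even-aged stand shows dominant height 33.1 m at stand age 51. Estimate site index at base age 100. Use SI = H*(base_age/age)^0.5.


Formula: SI = H_dom * (base_age / age)^0.5
Age ratio = 100 / 51 = 1.96078
sqrt(age_ratio) = 1.40028
SI = 33.1 * 1.40028 = 46.3 m

46.3


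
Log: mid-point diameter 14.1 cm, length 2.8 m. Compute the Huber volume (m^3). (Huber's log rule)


Huber: V = Am * L,  Am = pi*(Dm/200)^2
Am = pi*(14.1/200)^2 = 0.015615 m^2
V = 0.015615*2.8 = 0.0437 m^3

0.0437


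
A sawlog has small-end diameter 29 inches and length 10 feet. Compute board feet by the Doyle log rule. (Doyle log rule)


Doyle: BF = (D - 4)^2 * L / 16
Adjusted diameter = 29 - 4 = 25 in
(D-4)^2 = 25^2 = 625
BF = 625 * 10 / 16 = 391 BF

391


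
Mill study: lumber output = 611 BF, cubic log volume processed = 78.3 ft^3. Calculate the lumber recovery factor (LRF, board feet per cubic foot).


Formula: LRF = Lumber Output (BF) / Log Input (ft^3)
LRF = 611 BF / 78.3 ft^3
LRF = 7.8 BF/ft^3

7.8


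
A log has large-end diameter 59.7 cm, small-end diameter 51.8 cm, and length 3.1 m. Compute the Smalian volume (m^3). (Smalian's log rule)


Smalian: V = (A1 + A2)/2 * L,  A = pi*(D/200)^2
A1 = pi*(59.7/200)^2 = 0.279923 m^2
A2 = pi*(51.8/200)^2 = 0.210741 m^2
V = (0.279923+0.210741)/2*3.1 = 0.7605 m^3

0.7605


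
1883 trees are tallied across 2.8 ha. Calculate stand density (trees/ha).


Formula: Stand Density = N_trees / Area_ha
Density = 1883 trees / 2.8 ha
Density = 673 trees/ha

673


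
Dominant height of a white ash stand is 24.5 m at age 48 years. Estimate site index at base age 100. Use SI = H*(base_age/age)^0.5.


Formula: SI = H_dom * (base_age / age)^0.5
Age ratio = 100 / 48 = 2.08333
sqrt(age_ratio) = 1.44338
SI = 24.5 * 1.44338 = 35.4 m

35.4


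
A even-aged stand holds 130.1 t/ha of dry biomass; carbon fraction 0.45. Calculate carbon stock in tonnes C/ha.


Formula: Carbon Stock = Biomass * Carbon Fraction
C = 130.1 t/ha * 0.45
C = 58.5 t C/ha

58.5


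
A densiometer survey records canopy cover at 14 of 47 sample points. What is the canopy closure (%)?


Formula: Canopy closure = covered points / total points * 100
Closure = 14 / 47 * 100
Closure = 0.2979 * 100 = 29.8%

29.8


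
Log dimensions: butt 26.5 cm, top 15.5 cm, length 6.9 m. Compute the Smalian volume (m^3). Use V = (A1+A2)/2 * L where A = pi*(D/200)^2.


Smalian: V = (A1 + A2)/2 * L,  A = pi*(D/200)^2
A1 = pi*(26.5/200)^2 = 0.055155 m^2
A2 = pi*(15.5/200)^2 = 0.018869 m^2
V = (0.055155+0.018869)/2*6.9 = 0.2554 m^3

0.2554


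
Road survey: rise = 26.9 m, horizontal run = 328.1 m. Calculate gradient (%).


Formula: Gradient = rise / run * 100
Gradient = 26.9 / 328.1 * 100 = 8.2%

8.2


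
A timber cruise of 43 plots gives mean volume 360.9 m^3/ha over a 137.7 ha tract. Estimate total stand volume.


Formula: Total Volume = Mean Volume per ha * Total Area
Total Volume = 360.9 m^3/ha * 137.7 ha
Total Volume = 49696 m^3

49696


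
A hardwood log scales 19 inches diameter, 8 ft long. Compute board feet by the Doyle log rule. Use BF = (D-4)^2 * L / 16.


Doyle: BF = (D - 4)^2 * L / 16
Adjusted diameter = 19 - 4 = 15 in
(D-4)^2 = 15^2 = 225
BF = 225 * 8 / 16 = 113 BF

113


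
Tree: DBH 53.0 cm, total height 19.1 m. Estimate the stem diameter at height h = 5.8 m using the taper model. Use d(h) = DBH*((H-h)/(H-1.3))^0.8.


Taper: d(h) = DBH * ((H - h) / (H - 1.3))^0.8
Numerator = H - h = 19.1 - 5.8 = 13.3 m
Denominator = H - 1.3 = 19.1 - 1.3 = 17.8 m
Ratio = 13.3 / 17.8 = 0.74719
d = 53.0 * 0.74719^0.8 = 42.0 cm

42.0


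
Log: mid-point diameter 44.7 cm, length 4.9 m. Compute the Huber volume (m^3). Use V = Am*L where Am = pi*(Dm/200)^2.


Huber: V = Am * L,  Am = pi*(Dm/200)^2
Am = pi*(44.7/200)^2 = 0.15693 m^2
V = 0.15693*4.9 = 0.769 m^3

0.769


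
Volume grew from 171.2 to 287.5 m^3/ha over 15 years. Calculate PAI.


Formula: PAI = (V_T2 - V_T1) / (T2 - T1)
Volume increment = 287.5 - 171.2 = 116.3 m^3/ha
PAI = 116.3 / 15 = 7.75 m^3/ha/year

7.75
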